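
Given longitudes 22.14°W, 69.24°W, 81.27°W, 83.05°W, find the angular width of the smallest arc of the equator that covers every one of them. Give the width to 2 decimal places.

Sort the longitudes: -83.05°, -81.27°, -69.24°, -22.14°.
Eastward gaps between consecutive values (wrapping around): 1.78°, 12.03°, 47.10°, 299.09°.
Largest gap = 299.09° ⇒ minimal covering band is its complement: 360° − 299.09° = 60.91°.
Band runs from -83.05° eastward to -22.14°.

60.91°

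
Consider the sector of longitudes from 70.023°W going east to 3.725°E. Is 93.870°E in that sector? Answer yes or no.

Band width going east from -70.023° to +3.725°: ((3.725 − -70.023) mod 360) = 73.748°.
Offset of +93.870° east of the west edge: ((93.870 − -70.023) mod 360) = 163.893°.
163.893° > 73.748° ⇒ outside.

No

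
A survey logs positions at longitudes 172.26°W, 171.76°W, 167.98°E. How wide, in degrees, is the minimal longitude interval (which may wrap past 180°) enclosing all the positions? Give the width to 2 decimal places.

20.26°

Sort the longitudes: -172.26°, -171.76°, +167.98°.
Eastward gaps between consecutive values (wrapping around): 0.50°, 339.74°, 19.76°.
Largest gap = 339.74° ⇒ minimal covering band is its complement: 360° − 339.74° = 20.26°.
Band runs from +167.98° eastward to -171.76°, crossing the antimeridian.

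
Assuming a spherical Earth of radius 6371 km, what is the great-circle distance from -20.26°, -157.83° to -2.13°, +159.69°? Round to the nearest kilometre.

5029 km

Δλ = 159.69 − -157.83 = 317.52°; wrapped into (−180°, 180°]: -42.48°.
Δφ = -2.13 − -20.26 = 18.13°.
a = sin²(Δφ/2) + cos φ₁ · cos φ₂ · sin²(Δλ/2) = 0.147862.
c = 2·atan2(√a, √(1−a)) = 0.78939 rad → d = 6371·c ≈ 5029.23 km.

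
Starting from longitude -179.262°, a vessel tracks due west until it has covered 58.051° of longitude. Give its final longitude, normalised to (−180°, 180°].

Start at -179.262°; shift −58.051° → -237.313°.
-237.313° lies outside (−180°, 180°]; add 360° → +122.687°.

+122.687°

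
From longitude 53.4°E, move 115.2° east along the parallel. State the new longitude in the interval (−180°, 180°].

168.6°E

Start at +53.4°; shift +115.2° → +168.6°.
+168.6° already lies in (−180°, 180°].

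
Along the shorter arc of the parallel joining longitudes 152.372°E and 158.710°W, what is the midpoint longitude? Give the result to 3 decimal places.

Signed shortest Δλ from +152.372° to -158.710° is +48.918°.
Midpoint longitude = +152.372° + (+48.918°)/2 = +152.372° + 24.459° = +176.831°.
(The naïve average (+152.372 + -158.710)/2 = -3.169° is on the wrong side of the globe.)

176.831°E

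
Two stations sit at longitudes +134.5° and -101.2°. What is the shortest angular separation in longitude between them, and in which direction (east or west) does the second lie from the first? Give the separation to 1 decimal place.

Raw difference: -101.2 − 134.5 = -235.7°.
Normalise into (−180°, 180°]: -235.7° + 360° = 124.3°.
Positive ⇒ the second point lies to the east; separation 124.3°.

124.3° east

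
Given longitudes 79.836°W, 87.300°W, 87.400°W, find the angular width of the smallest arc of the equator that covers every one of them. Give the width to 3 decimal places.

7.564°

Sort the longitudes: -87.400°, -87.300°, -79.836°.
Eastward gaps between consecutive values (wrapping around): 0.100°, 7.464°, 352.436°.
Largest gap = 352.436° ⇒ minimal covering band is its complement: 360° − 352.436° = 7.564°.
Band runs from -87.400° eastward to -79.836°.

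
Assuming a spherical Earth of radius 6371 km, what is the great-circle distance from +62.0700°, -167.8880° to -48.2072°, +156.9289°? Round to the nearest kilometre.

Δλ = 156.9289 − -167.8880 = 324.8169°; wrapped into (−180°, 180°]: -35.1831°.
Δφ = -48.2072 − 62.0700 = -110.2772°.
a = sin²(Δφ/2) + cos φ₁ · cos φ₂ · sin²(Δλ/2) = 0.701794.
c = 2·atan2(√a, √(1−a)) = 1.98623 rad → d = 6371·c ≈ 12654.28 km.

12654 km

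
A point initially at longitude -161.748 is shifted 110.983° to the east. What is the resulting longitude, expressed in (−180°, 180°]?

Start at -161.748°; shift +110.983° → -50.765°.
-50.765° already lies in (−180°, 180°].

-50.765°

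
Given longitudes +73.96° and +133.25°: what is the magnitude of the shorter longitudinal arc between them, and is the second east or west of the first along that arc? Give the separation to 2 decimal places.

Raw difference: 133.25 − 73.96 = 59.29°.
Normalise into (−180°, 180°]: 59.29° stays 59.29°.
Positive ⇒ the second point lies to the east; separation 59.29°.

59.29° east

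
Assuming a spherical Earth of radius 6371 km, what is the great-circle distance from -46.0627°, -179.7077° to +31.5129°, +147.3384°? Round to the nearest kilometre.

9241 km

Δλ = 147.3384 − -179.7077 = 327.0461°; wrapped into (−180°, 180°]: -32.9539°.
Δφ = 31.5129 − -46.0627 = 77.5756°.
a = sin²(Δφ/2) + cos φ₁ · cos φ₂ · sin²(Δλ/2) = 0.440011.
c = 2·atan2(√a, √(1−a)) = 1.45053 rad → d = 6371·c ≈ 9241.32 km.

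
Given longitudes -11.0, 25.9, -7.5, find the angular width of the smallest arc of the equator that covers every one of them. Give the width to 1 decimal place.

Sort the longitudes: -11.0°, -7.5°, +25.9°.
Eastward gaps between consecutive values (wrapping around): 3.5°, 33.4°, 323.1°.
Largest gap = 323.1° ⇒ minimal covering band is its complement: 360° − 323.1° = 36.9°.
Band runs from -11.0° eastward to +25.9°.

36.9°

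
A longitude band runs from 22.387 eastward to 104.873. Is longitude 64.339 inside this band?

Band width going east from +22.387° to +104.873°: ((104.873 − 22.387) mod 360) = 82.486°.
Offset of +64.339° east of the west edge: ((64.339 − 22.387) mod 360) = 41.952°.
41.952° ≤ 82.486° ⇒ inside.

Yes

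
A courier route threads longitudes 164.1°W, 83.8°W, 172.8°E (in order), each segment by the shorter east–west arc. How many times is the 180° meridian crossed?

1

Leg 1: -164.1° → -83.8°, shortest Δλ = 80.3° (east) — does not cross 180°.
Leg 2: -83.8° → +172.8°, shortest Δλ = -103.4° (west) — crosses 180°.
Total crossings: 1.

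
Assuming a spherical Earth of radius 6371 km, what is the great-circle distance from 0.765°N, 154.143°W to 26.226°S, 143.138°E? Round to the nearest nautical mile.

Δλ = 143.138 − -154.143 = 297.281°; wrapped into (−180°, 180°]: -62.719°.
Δφ = -26.226 − 0.765 = -26.991°.
a = sin²(Δφ/2) + cos φ₁ · cos φ₂ · sin²(Δλ/2) = 0.297383.
c = 2·atan2(√a, √(1−a)) = 1.15356 rad → d = 6371·c ≈ 7349.34 km ≈ 3968.33 nmi.

3968 nmi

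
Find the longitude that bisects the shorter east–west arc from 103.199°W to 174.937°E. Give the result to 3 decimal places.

144.131°W

Signed shortest Δλ from -103.199° to +174.937° is -81.864°.
Midpoint longitude = -103.199° + (-81.864°)/2 = -103.199° − 40.932° = -144.131°.
(The naïve average (-103.199 + +174.937)/2 = 35.869° is on the wrong side of the globe.)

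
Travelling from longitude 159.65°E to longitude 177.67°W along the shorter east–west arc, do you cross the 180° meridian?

Naïve |-177.67 − 159.65| = 337.32° > 180°, so the shorter arc goes the other way round — across 180°.
Signed shortest Δλ = ((-177.67 − 159.65 + 180) mod 360) − 180 = 22.68°.
Going east by 22.68° from +159.65° passes through 180° before reaching -177.67°.

Yes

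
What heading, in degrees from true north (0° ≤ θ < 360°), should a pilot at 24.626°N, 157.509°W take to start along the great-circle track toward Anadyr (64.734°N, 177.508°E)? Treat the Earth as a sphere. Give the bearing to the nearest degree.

345°

Δλ = 177.508 − -157.509 = 335.017°; wrapped into (−180°, 180°]: -24.983°.
θ = atan2( sin Δλ · cos φ₂ , cos φ₁ · sin φ₂ − sin φ₁ · cos φ₂ · cos Δλ )
  = atan2(-0.18027, 0.66087) = -15.258° → normalised to [0°, 360°): 344.742°.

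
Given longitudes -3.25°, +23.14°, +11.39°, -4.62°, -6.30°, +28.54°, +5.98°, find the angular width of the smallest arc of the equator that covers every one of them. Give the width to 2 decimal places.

34.84°

Sort the longitudes: -6.30°, -4.62°, -3.25°, +5.98°, +11.39°, +23.14°, +28.54°.
Eastward gaps between consecutive values (wrapping around): 1.68°, 1.37°, 9.23°, 5.41°, 11.75°, 5.40°, 325.16°.
Largest gap = 325.16° ⇒ minimal covering band is its complement: 360° − 325.16° = 34.84°.
Band runs from -6.30° eastward to +28.54°.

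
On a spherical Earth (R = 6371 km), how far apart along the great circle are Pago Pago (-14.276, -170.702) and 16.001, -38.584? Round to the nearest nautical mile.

Δλ = -38.584 − -170.702 = 132.118°.
Δφ = 16.001 − -14.276 = 30.277°.
a = sin²(Δφ/2) + cos φ₁ · cos φ₂ · sin²(Δλ/2) = 0.846371.
c = 2·atan2(√a, √(1−a)) = 2.33608 rad → d = 6371·c ≈ 14883.17 km ≈ 8036.27 nmi.

8036 nmi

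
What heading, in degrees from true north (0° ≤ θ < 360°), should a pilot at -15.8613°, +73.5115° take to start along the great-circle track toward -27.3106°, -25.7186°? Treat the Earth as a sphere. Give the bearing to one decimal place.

Δλ = -25.7186 − 73.5115 = -99.2301°.
θ = atan2( sin Δλ · cos φ₂ , cos φ₁ · sin φ₂ − sin φ₁ · cos φ₂ · cos Δλ )
  = atan2(-0.87703, -0.48030) = -118.707° → normalised to [0°, 360°): 241.293°.

241.3°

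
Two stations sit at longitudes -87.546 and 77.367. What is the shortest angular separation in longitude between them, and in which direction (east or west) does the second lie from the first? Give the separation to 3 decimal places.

Raw difference: 77.367 − -87.546 = 164.913°.
Normalise into (−180°, 180°]: 164.913° stays 164.913°.
Positive ⇒ the second point lies to the east; separation 164.913°.

164.913° east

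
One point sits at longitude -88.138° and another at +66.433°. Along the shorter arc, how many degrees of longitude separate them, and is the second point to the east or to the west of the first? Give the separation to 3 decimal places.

154.571° east

Raw difference: 66.433 − -88.138 = 154.571°.
Normalise into (−180°, 180°]: 154.571° stays 154.571°.
Positive ⇒ the second point lies to the east; separation 154.571°.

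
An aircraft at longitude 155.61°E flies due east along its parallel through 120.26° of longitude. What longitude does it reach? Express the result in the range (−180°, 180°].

Start at +155.61°; shift +120.26° → +275.87°.
+275.87° lies outside (−180°, 180°]; subtract 360° → -84.13°.

84.13°W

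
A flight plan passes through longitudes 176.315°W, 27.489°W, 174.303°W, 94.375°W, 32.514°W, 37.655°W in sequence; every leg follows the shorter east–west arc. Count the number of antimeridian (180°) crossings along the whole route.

0

Leg 1: -176.315° → -27.489°, shortest Δλ = 148.826° (east) — does not cross 180°.
Leg 2: -27.489° → -174.303°, shortest Δλ = -146.814° (west) — does not cross 180°.
Leg 3: -174.303° → -94.375°, shortest Δλ = 79.928° (east) — does not cross 180°.
Leg 4: -94.375° → -32.514°, shortest Δλ = 61.861° (east) — does not cross 180°.
Leg 5: -32.514° → -37.655°, shortest Δλ = -5.141° (west) — does not cross 180°.
Total crossings: 0.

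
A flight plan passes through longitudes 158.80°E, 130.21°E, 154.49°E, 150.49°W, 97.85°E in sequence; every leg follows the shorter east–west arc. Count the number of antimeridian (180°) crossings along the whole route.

Leg 1: +158.80° → +130.21°, shortest Δλ = -28.59° (west) — does not cross 180°.
Leg 2: +130.21° → +154.49°, shortest Δλ = 24.28° (east) — does not cross 180°.
Leg 3: +154.49° → -150.49°, shortest Δλ = 55.02° (east) — crosses 180°.
Leg 4: -150.49° → +97.85°, shortest Δλ = -111.66° (west) — crosses 180°.
Total crossings: 2.

2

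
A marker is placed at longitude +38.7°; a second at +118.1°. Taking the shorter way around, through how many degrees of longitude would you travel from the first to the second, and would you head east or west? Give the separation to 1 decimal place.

79.4° east

Raw difference: 118.1 − 38.7 = 79.4°.
Normalise into (−180°, 180°]: 79.4° stays 79.4°.
Positive ⇒ the second point lies to the east; separation 79.4°.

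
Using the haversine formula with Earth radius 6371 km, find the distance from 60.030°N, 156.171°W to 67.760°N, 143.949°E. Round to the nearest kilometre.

2921 km

Δλ = 143.949 − -156.171 = 300.120°; wrapped into (−180°, 180°]: -59.880°.
Δφ = 67.760 − 60.030 = 7.730°.
a = sin²(Δφ/2) + cos φ₁ · cos φ₂ · sin²(Δλ/2) = 0.051640.
c = 2·atan2(√a, √(1−a)) = 0.45849 rad → d = 6371·c ≈ 2921.07 km.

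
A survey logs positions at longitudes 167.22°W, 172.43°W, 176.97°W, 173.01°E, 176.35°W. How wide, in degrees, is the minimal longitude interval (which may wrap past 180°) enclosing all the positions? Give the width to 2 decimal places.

19.77°

Sort the longitudes: -176.97°, -176.35°, -172.43°, -167.22°, +173.01°.
Eastward gaps between consecutive values (wrapping around): 0.62°, 3.92°, 5.21°, 340.23°, 10.02°.
Largest gap = 340.23° ⇒ minimal covering band is its complement: 360° − 340.23° = 19.77°.
Band runs from +173.01° eastward to -167.22°, crossing the antimeridian.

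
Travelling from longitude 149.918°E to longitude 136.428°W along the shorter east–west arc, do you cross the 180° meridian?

Naïve |-136.428 − 149.918| = 286.346° > 180°, so the shorter arc goes the other way round — across 180°.
Signed shortest Δλ = ((-136.428 − 149.918 + 180) mod 360) − 180 = 73.654°.
Going east by 73.654° from +149.918° passes through 180° before reaching -136.428°.

Yes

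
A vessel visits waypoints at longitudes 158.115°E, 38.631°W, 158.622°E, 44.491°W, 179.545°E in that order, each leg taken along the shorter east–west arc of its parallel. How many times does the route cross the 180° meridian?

4

Leg 1: +158.115° → -38.631°, shortest Δλ = 163.254° (east) — crosses 180°.
Leg 2: -38.631° → +158.622°, shortest Δλ = -162.747° (west) — crosses 180°.
Leg 3: +158.622° → -44.491°, shortest Δλ = 156.887° (east) — crosses 180°.
Leg 4: -44.491° → +179.545°, shortest Δλ = -135.964° (west) — crosses 180°.
Total crossings: 4.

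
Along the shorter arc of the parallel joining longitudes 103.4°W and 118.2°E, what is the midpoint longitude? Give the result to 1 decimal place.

Signed shortest Δλ from -103.4° to +118.2° is -138.4°.
Midpoint longitude = -103.4° + (-138.4°)/2 = -103.4° − 69.2° = -172.6°.
(The naïve average (-103.4 + +118.2)/2 = 7.4° is on the wrong side of the globe.)

172.6°W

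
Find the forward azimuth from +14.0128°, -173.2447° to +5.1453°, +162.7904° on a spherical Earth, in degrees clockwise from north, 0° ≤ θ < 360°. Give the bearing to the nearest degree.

Δλ = 162.7904 − -173.2447 = 336.0351°; wrapped into (−180°, 180°]: -23.9649°.
θ = atan2( sin Δλ · cos φ₂ , cos φ₁ · sin φ₂ − sin φ₁ · cos φ₂ · cos Δλ )
  = atan2(-0.40454, -0.13336) = -108.245° → normalised to [0°, 360°): 251.755°.

252°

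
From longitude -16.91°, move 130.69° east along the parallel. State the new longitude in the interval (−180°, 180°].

Start at -16.91°; shift +130.69° → +113.78°.
+113.78° already lies in (−180°, 180°].

+113.78°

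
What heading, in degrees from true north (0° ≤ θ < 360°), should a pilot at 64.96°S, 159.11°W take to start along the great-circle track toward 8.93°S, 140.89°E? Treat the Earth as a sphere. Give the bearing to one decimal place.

Δλ = 140.89 − -159.11 = 300.00°; wrapped into (−180°, 180°]: -60.00°.
θ = atan2( sin Δλ · cos φ₂ , cos φ₁ · sin φ₂ − sin φ₁ · cos φ₂ · cos Δλ )
  = atan2(-0.85553, 0.38182) = -65.949° → normalised to [0°, 360°): 294.051°.

294.1°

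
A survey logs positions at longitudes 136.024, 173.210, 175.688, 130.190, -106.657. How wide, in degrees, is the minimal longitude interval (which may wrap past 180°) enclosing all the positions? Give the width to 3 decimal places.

Sort the longitudes: -106.657°, +130.190°, +136.024°, +173.210°, +175.688°.
Eastward gaps between consecutive values (wrapping around): 236.847°, 5.834°, 37.186°, 2.478°, 77.655°.
Largest gap = 236.847° ⇒ minimal covering band is its complement: 360° − 236.847° = 123.153°.
Band runs from +130.190° eastward to -106.657°, crossing the antimeridian.

123.153°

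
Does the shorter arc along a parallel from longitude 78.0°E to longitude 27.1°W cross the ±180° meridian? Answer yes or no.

Signed shortest Δλ = ((-27.1 − 78.0 + 180) mod 360) − 180 = -105.1°.
Going west by 105.1° from +78.0° reaches -27.1° without touching 180°.

No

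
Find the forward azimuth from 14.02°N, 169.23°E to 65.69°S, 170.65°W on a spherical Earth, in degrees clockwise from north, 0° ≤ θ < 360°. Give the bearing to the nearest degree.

172°

Δλ = -170.65 − 169.23 = -339.88°; wrapped into (−180°, 180°]: 20.12°.
θ = atan2( sin Δλ · cos φ₂ , cos φ₁ · sin φ₂ − sin φ₁ · cos φ₂ · cos Δλ )
  = atan2(0.14161, -0.97783) = 171.760° → normalised to [0°, 360°): 171.760°.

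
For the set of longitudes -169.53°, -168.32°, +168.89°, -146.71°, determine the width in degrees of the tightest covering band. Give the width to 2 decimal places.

Sort the longitudes: -169.53°, -168.32°, -146.71°, +168.89°.
Eastward gaps between consecutive values (wrapping around): 1.21°, 21.61°, 315.60°, 21.58°.
Largest gap = 315.60° ⇒ minimal covering band is its complement: 360° − 315.60° = 44.40°.
Band runs from +168.89° eastward to -146.71°, crossing the antimeridian.

44.40°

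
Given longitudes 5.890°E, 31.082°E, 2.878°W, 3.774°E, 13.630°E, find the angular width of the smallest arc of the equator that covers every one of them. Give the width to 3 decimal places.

33.960°

Sort the longitudes: -2.878°, +3.774°, +5.890°, +13.630°, +31.082°.
Eastward gaps between consecutive values (wrapping around): 6.652°, 2.116°, 7.740°, 17.452°, 326.040°.
Largest gap = 326.040° ⇒ minimal covering band is its complement: 360° − 326.040° = 33.960°.
Band runs from -2.878° eastward to +31.082°.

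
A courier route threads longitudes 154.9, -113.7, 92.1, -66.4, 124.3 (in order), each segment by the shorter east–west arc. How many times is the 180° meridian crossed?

3

Leg 1: +154.9° → -113.7°, shortest Δλ = 91.4° (east) — crosses 180°.
Leg 2: -113.7° → +92.1°, shortest Δλ = -154.2° (west) — crosses 180°.
Leg 3: +92.1° → -66.4°, shortest Δλ = -158.5° (west) — does not cross 180°.
Leg 4: -66.4° → +124.3°, shortest Δλ = -169.3° (west) — crosses 180°.
Total crossings: 3.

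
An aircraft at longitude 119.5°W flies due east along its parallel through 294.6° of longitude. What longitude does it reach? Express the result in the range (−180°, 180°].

Start at -119.5°; shift +294.6° → +175.1°.
+175.1° already lies in (−180°, 180°].

175.1°E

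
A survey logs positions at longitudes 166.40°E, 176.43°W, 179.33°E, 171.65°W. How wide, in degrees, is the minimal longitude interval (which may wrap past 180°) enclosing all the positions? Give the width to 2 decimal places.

21.95°

Sort the longitudes: -176.43°, -171.65°, +166.40°, +179.33°.
Eastward gaps between consecutive values (wrapping around): 4.78°, 338.05°, 12.93°, 4.24°.
Largest gap = 338.05° ⇒ minimal covering band is its complement: 360° − 338.05° = 21.95°.
Band runs from +166.40° eastward to -171.65°, crossing the antimeridian.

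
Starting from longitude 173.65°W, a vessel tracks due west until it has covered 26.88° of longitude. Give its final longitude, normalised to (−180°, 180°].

159.47°E

Start at -173.65°; shift −26.88° → -200.53°.
-200.53° lies outside (−180°, 180°]; add 360° → +159.47°.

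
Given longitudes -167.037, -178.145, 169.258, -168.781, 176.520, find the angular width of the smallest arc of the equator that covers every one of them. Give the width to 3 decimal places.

23.705°

Sort the longitudes: -178.145°, -168.781°, -167.037°, +169.258°, +176.520°.
Eastward gaps between consecutive values (wrapping around): 9.364°, 1.744°, 336.295°, 7.262°, 5.335°.
Largest gap = 336.295° ⇒ minimal covering band is its complement: 360° − 336.295° = 23.705°.
Band runs from +169.258° eastward to -167.037°, crossing the antimeridian.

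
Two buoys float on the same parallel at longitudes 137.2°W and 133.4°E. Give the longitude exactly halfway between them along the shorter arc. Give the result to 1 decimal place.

178.1°E

Signed shortest Δλ from -137.2° to +133.4° is -89.4°.
Midpoint longitude = -137.2° + (-89.4°)/2 = -137.2° − 44.7° = -181.9°.
Normalise into (−180°, 180°]: +178.1°.
(The naïve average (-137.2 + +133.4)/2 = -1.9° is on the wrong side of the globe.)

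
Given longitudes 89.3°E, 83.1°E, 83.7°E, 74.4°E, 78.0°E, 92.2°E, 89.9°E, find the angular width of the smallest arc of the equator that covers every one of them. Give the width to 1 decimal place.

Sort the longitudes: +74.4°, +78.0°, +83.1°, +83.7°, +89.3°, +89.9°, +92.2°.
Eastward gaps between consecutive values (wrapping around): 3.6°, 5.1°, 0.6°, 5.6°, 0.6°, 2.3°, 342.2°.
Largest gap = 342.2° ⇒ minimal covering band is its complement: 360° − 342.2° = 17.8°.
Band runs from +74.4° eastward to +92.2°.

17.8°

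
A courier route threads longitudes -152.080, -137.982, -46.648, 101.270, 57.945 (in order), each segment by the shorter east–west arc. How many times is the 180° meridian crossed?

Leg 1: -152.080° → -137.982°, shortest Δλ = 14.098° (east) — does not cross 180°.
Leg 2: -137.982° → -46.648°, shortest Δλ = 91.334° (east) — does not cross 180°.
Leg 3: -46.648° → +101.270°, shortest Δλ = 147.918° (east) — does not cross 180°.
Leg 4: +101.270° → +57.945°, shortest Δλ = -43.325° (west) — does not cross 180°.
Total crossings: 0.

0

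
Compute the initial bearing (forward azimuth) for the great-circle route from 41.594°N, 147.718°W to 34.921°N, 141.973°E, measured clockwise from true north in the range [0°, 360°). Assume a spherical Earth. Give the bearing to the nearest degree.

Δλ = 141.973 − -147.718 = 289.691°; wrapped into (−180°, 180°]: -70.309°.
θ = atan2( sin Δλ · cos φ₂ , cos φ₁ · sin φ₂ − sin φ₁ · cos φ₂ · cos Δλ )
  = atan2(-0.77199, 0.24471) = -72.412° → normalised to [0°, 360°): 287.588°.

288°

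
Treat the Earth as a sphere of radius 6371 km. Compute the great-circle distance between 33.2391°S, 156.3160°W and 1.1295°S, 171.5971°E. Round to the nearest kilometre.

Δλ = 171.5971 − -156.3160 = 327.9131°; wrapped into (−180°, 180°]: -32.0869°.
Δφ = -1.1295 − -33.2391 = 32.1096°.
a = sin²(Δφ/2) + cos φ₁ · cos φ₂ · sin²(Δλ/2) = 0.140353.
c = 2·atan2(√a, √(1−a)) = 0.76801 rad → d = 6371·c ≈ 4893.00 km.

4893 km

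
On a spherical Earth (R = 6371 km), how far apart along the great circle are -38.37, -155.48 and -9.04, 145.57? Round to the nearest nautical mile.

3615 nmi

Δλ = 145.57 − -155.48 = 301.05°; wrapped into (−180°, 180°]: -58.95°.
Δφ = -9.04 − -38.37 = 29.33°.
a = sin²(Δφ/2) + cos φ₁ · cos φ₂ · sin²(Δλ/2) = 0.251552.
c = 2·atan2(√a, √(1−a)) = 1.05078 rad → d = 6371·c ≈ 6694.51 km ≈ 3614.75 nmi.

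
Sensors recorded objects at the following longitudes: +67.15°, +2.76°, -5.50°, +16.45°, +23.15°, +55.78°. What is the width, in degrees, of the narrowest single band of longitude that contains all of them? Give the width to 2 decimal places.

Sort the longitudes: -5.50°, +2.76°, +16.45°, +23.15°, +55.78°, +67.15°.
Eastward gaps between consecutive values (wrapping around): 8.26°, 13.69°, 6.70°, 32.63°, 11.37°, 287.35°.
Largest gap = 287.35° ⇒ minimal covering band is its complement: 360° − 287.35° = 72.65°.
Band runs from -5.50° eastward to +67.15°.

72.65°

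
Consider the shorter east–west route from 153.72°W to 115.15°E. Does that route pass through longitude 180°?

Yes

Naïve |115.15 − -153.72| = 268.87° > 180°, so the shorter arc goes the other way round — across 180°.
Signed shortest Δλ = ((115.15 − -153.72 + 180) mod 360) − 180 = -91.13°.
Going west by 91.13° from -153.72° passes through 180° before reaching +115.15°.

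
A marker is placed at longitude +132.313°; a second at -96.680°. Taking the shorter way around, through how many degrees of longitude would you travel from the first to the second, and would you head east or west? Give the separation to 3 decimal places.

131.007° east

Raw difference: -96.680 − 132.313 = -228.993°.
Normalise into (−180°, 180°]: -228.993° + 360° = 131.007°.
Positive ⇒ the second point lies to the east; separation 131.007°.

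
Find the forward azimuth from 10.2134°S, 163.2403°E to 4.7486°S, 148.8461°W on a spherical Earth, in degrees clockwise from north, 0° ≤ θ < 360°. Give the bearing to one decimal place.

87.1°

Δλ = -148.8461 − 163.2403 = -312.0864°; wrapped into (−180°, 180°]: 47.9136°.
θ = atan2( sin Δλ · cos φ₂ , cos φ₁ · sin φ₂ − sin φ₁ · cos φ₂ · cos Δλ )
  = atan2(0.73959, 0.03697) = 87.139° → normalised to [0°, 360°): 87.139°.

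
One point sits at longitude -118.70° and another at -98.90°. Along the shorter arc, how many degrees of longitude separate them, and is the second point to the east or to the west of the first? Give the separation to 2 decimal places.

Raw difference: -98.90 − -118.70 = 19.8°.
Normalise into (−180°, 180°]: 19.8° stays 19.8°.
Positive ⇒ the second point lies to the east; separation 19.80°.

19.80° east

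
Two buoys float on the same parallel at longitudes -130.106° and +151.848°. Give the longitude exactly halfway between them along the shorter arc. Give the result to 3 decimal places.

-169.129°

Signed shortest Δλ from -130.106° to +151.848° is -78.046°.
Midpoint longitude = -130.106° + (-78.046°)/2 = -130.106° − 39.023° = -169.129°.
(The naïve average (-130.106 + +151.848)/2 = 10.871° is on the wrong side of the globe.)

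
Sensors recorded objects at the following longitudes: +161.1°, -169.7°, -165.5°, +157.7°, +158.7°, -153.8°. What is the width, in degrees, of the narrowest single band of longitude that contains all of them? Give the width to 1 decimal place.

48.5°

Sort the longitudes: -169.7°, -165.5°, -153.8°, +157.7°, +158.7°, +161.1°.
Eastward gaps between consecutive values (wrapping around): 4.2°, 11.7°, 311.5°, 1.0°, 2.4°, 29.2°.
Largest gap = 311.5° ⇒ minimal covering band is its complement: 360° − 311.5° = 48.5°.
Band runs from +157.7° eastward to -153.8°, crossing the antimeridian.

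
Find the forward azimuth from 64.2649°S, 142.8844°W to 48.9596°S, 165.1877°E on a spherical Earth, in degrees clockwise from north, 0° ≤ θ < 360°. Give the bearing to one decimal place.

274.1°

Δλ = 165.1877 − -142.8844 = 308.0721°; wrapped into (−180°, 180°]: -51.9279°.
θ = atan2( sin Δλ · cos φ₂ , cos φ₁ · sin φ₂ − sin φ₁ · cos φ₂ · cos Δλ )
  = atan2(-0.51689, 0.03723) = -85.881° → normalised to [0°, 360°): 274.119°.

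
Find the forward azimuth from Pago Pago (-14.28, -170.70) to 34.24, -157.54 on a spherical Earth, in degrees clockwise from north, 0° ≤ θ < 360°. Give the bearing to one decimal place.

Δλ = -157.54 − -170.70 = 13.16°.
θ = atan2( sin Δλ · cos φ₂ , cos φ₁ · sin φ₂ − sin φ₁ · cos φ₂ · cos Δλ )
  = atan2(0.18821, 0.74383) = 14.200° → normalised to [0°, 360°): 14.200°.

14.2°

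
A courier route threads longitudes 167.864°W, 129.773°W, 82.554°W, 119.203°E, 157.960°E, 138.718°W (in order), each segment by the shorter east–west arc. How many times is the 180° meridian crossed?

Leg 1: -167.864° → -129.773°, shortest Δλ = 38.091° (east) — does not cross 180°.
Leg 2: -129.773° → -82.554°, shortest Δλ = 47.219° (east) — does not cross 180°.
Leg 3: -82.554° → +119.203°, shortest Δλ = -158.243° (west) — crosses 180°.
Leg 4: +119.203° → +157.960°, shortest Δλ = 38.757° (east) — does not cross 180°.
Leg 5: +157.960° → -138.718°, shortest Δλ = 63.322° (east) — crosses 180°.
Total crossings: 2.

2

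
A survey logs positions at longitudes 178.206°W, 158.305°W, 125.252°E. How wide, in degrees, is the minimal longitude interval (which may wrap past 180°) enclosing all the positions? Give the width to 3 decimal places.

76.443°

Sort the longitudes: -178.206°, -158.305°, +125.252°.
Eastward gaps between consecutive values (wrapping around): 19.901°, 283.557°, 56.542°.
Largest gap = 283.557° ⇒ minimal covering band is its complement: 360° − 283.557° = 76.443°.
Band runs from +125.252° eastward to -158.305°, crossing the antimeridian.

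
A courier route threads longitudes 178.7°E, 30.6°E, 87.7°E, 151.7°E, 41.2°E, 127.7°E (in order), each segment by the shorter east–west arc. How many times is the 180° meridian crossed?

0

Leg 1: +178.7° → +30.6°, shortest Δλ = -148.1° (west) — does not cross 180°.
Leg 2: +30.6° → +87.7°, shortest Δλ = 57.1° (east) — does not cross 180°.
Leg 3: +87.7° → +151.7°, shortest Δλ = 64.0° (east) — does not cross 180°.
Leg 4: +151.7° → +41.2°, shortest Δλ = -110.5° (west) — does not cross 180°.
Leg 5: +41.2° → +127.7°, shortest Δλ = 86.5° (east) — does not cross 180°.
Total crossings: 0.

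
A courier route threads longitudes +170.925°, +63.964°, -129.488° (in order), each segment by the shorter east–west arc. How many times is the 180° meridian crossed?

Leg 1: +170.925° → +63.964°, shortest Δλ = -106.961° (west) — does not cross 180°.
Leg 2: +63.964° → -129.488°, shortest Δλ = 166.548° (east) — crosses 180°.
Total crossings: 1.

1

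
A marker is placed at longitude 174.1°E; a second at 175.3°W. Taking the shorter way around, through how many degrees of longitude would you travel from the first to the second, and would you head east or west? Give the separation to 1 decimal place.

Raw difference: -175.3 − 174.1 = -349.4°.
Normalise into (−180°, 180°]: -349.4° + 360° = 10.6°.
Positive ⇒ the second point lies to the east; separation 10.6°.

10.6° east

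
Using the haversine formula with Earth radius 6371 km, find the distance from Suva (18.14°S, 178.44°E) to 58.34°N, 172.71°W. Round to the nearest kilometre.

8543 km

Δλ = -172.71 − 178.44 = -351.15°; wrapped into (−180°, 180°]: 8.85°.
Δφ = 58.34 − -18.14 = 76.48°.
a = sin²(Δφ/2) + cos φ₁ · cos φ₂ · sin²(Δλ/2) = 0.386077.
c = 2·atan2(√a, √(1−a)) = 1.34093 rad → d = 6371·c ≈ 8543.07 km.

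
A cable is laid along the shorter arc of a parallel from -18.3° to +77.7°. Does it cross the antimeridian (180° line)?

Signed shortest Δλ = ((77.7 − -18.3 + 180) mod 360) − 180 = 96.0°.
Going east by 96.0° from -18.3° reaches +77.7° without touching 180°.

No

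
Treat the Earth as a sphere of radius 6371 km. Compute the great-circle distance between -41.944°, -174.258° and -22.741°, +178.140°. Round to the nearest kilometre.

Δλ = 178.140 − -174.258 = 352.398°; wrapped into (−180°, 180°]: -7.602°.
Δφ = -22.741 − -41.944 = 19.203°.
a = sin²(Δφ/2) + cos φ₁ · cos φ₂ · sin²(Δλ/2) = 0.030835.
c = 2·atan2(√a, √(1−a)) = 0.35303 rad → d = 6371·c ≈ 2249.14 km.

2249 km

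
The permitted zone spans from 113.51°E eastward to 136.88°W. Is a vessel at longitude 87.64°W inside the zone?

Band width going east from +113.51° to -136.88°: ((-136.88 − 113.51) mod 360) = 109.61°.
Offset of -87.64° east of the west edge: ((-87.64 − 113.51) mod 360) = 158.85°.
158.85° > 109.61° ⇒ outside.

No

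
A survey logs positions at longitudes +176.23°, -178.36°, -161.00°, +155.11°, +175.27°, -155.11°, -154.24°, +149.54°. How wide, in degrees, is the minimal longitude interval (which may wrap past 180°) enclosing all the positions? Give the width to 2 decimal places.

56.22°

Sort the longitudes: -178.36°, -161.00°, -155.11°, -154.24°, +149.54°, +155.11°, +175.27°, +176.23°.
Eastward gaps between consecutive values (wrapping around): 17.36°, 5.89°, 0.87°, 303.78°, 5.57°, 20.16°, 0.96°, 5.41°.
Largest gap = 303.78° ⇒ minimal covering band is its complement: 360° − 303.78° = 56.22°.
Band runs from +149.54° eastward to -154.24°, crossing the antimeridian.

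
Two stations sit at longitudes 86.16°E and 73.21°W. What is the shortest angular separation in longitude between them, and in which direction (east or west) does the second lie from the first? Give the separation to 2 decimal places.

159.37° west

Raw difference: -73.21 − 86.16 = -159.37°.
Normalise into (−180°, 180°]: -159.37° stays -159.37°.
Negative ⇒ the second point lies to the west; separation 159.37°.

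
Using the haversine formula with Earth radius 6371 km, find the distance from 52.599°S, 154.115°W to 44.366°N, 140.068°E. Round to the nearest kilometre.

12474 km

Δλ = 140.068 − -154.115 = 294.183°; wrapped into (−180°, 180°]: -65.817°.
Δφ = 44.366 − -52.599 = 96.965°.
a = sin²(Δφ/2) + cos φ₁ · cos φ₂ · sin²(Δλ/2) = 0.688801.
c = 2·atan2(√a, √(1−a)) = 1.95800 rad → d = 6371·c ≈ 12474.42 km.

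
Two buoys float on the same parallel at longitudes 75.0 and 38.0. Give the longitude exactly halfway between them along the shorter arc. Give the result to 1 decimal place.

+56.5°

Signed shortest Δλ from +75.0° to +38.0° is -37.0°.
Midpoint longitude = +75.0° + (-37.0°)/2 = +75.0° − 18.5° = +56.5°.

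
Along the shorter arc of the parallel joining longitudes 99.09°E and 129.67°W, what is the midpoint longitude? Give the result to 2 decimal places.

Signed shortest Δλ from +99.09° to -129.67° is +131.24°.
Midpoint longitude = +99.09° + (+131.24°)/2 = +99.09° + 65.62° = +164.71°.
(The naïve average (+99.09 + -129.67)/2 = -15.29° is on the wrong side of the globe.)

164.71°E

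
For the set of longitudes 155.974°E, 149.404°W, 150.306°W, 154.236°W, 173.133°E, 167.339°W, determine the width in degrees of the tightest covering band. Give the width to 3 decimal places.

54.622°

Sort the longitudes: -167.339°, -154.236°, -150.306°, -149.404°, +155.974°, +173.133°.
Eastward gaps between consecutive values (wrapping around): 13.103°, 3.930°, 0.902°, 305.378°, 17.159°, 19.528°.
Largest gap = 305.378° ⇒ minimal covering band is its complement: 360° − 305.378° = 54.622°.
Band runs from +155.974° eastward to -149.404°, crossing the antimeridian.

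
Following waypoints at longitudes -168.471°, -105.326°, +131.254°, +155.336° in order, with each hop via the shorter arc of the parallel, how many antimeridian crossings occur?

1

Leg 1: -168.471° → -105.326°, shortest Δλ = 63.145° (east) — does not cross 180°.
Leg 2: -105.326° → +131.254°, shortest Δλ = -123.42° (west) — crosses 180°.
Leg 3: +131.254° → +155.336°, shortest Δλ = 24.082° (east) — does not cross 180°.
Total crossings: 1.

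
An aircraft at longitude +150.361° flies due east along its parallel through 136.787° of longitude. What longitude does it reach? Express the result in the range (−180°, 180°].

Start at +150.361°; shift +136.787° → +287.148°.
+287.148° lies outside (−180°, 180°]; subtract 360° → -72.852°.

-72.852°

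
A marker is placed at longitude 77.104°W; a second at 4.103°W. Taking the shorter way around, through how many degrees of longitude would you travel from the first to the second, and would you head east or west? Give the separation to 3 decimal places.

73.001° east

Raw difference: -4.103 − -77.104 = 73.001°.
Normalise into (−180°, 180°]: 73.001° stays 73.001°.
Positive ⇒ the second point lies to the east; separation 73.001°.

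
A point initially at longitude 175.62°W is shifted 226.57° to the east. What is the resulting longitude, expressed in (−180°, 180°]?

Start at -175.62°; shift +226.57° → +50.95°.
+50.95° already lies in (−180°, 180°].

50.95°E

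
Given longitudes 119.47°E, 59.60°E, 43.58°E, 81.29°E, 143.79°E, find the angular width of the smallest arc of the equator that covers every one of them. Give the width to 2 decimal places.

100.21°

Sort the longitudes: +43.58°, +59.60°, +81.29°, +119.47°, +143.79°.
Eastward gaps between consecutive values (wrapping around): 16.02°, 21.69°, 38.18°, 24.32°, 259.79°.
Largest gap = 259.79° ⇒ minimal covering band is its complement: 360° − 259.79° = 100.21°.
Band runs from +43.58° eastward to +143.79°.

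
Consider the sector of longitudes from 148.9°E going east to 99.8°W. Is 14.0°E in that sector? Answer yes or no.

No

Band width going east from +148.9° to -99.8°: ((-99.8 − 148.9) mod 360) = 111.3°.
Offset of +14.0° east of the west edge: ((14.0 − 148.9) mod 360) = 225.1°.
225.1° > 111.3° ⇒ outside.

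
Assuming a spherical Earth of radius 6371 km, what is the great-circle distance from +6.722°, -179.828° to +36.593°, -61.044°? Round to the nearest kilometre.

12044 km

Δλ = -61.044 − -179.828 = 118.784°.
Δφ = 36.593 − 6.722 = 29.871°.
a = sin²(Δφ/2) + cos φ₁ · cos φ₂ · sin²(Δλ/2) = 0.657082.
c = 2·atan2(√a, √(1−a)) = 1.89037 rad → d = 6371·c ≈ 12043.56 km.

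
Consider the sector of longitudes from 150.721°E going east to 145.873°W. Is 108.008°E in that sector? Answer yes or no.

Band width going east from +150.721° to -145.873°: ((-145.873 − 150.721) mod 360) = 63.406°.
Offset of +108.008° east of the west edge: ((108.008 − 150.721) mod 360) = 317.287°.
317.287° > 63.406° ⇒ outside.

No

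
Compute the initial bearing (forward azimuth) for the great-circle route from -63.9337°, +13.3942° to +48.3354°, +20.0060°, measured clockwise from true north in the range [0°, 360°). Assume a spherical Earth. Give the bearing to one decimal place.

4.7°

Δλ = 20.0060 − 13.3942 = 6.6118°.
θ = atan2( sin Δλ · cos φ₂ , cos φ₁ · sin φ₂ − sin φ₁ · cos φ₂ · cos Δλ )
  = atan2(0.07654, 0.92144) = 4.749° → normalised to [0°, 360°): 4.749°.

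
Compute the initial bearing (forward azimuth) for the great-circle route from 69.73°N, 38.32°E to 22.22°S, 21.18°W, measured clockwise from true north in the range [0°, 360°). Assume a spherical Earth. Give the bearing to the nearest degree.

Δλ = -21.18 − 38.32 = -59.50°.
θ = atan2( sin Δλ · cos φ₂ , cos φ₁ · sin φ₂ − sin φ₁ · cos φ₂ · cos Δλ )
  = atan2(-0.79764, -0.57176) = -125.634° → normalised to [0°, 360°): 234.366°.

234°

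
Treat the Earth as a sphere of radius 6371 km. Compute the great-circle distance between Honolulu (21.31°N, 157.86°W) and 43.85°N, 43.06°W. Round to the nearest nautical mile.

5507 nmi

Δλ = -43.06 − -157.86 = 114.80°.
Δφ = 43.85 − 21.31 = 22.54°.
a = sin²(Δφ/2) + cos φ₁ · cos φ₂ · sin²(Δλ/2) = 0.515023.
c = 2·atan2(√a, √(1−a)) = 1.60085 rad → d = 6371·c ≈ 10198.99 km ≈ 5507.01 nmi.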